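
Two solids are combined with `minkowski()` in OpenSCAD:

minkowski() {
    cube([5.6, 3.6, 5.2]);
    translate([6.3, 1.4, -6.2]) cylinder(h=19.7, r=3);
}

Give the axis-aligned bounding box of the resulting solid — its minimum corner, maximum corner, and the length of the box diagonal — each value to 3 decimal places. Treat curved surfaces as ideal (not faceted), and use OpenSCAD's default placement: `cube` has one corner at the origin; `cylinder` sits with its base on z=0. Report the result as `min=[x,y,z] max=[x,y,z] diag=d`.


A = translate([6.3, 1.4, -6.2]) cylinder(h=19.7, r=3) → bbox [3.3,-1.6,-6.2] .. [9.3,4.4,13.5]
B = cube([5.6, 3.6, 5.2]) → bbox [0,0,0] .. [5.6,3.6,5.2]
lo = A.lo+B.lo = [3.3+0, -1.6+0, -6.2+0] = [3.300,-1.600,-6.200]
hi = A.hi+B.hi = [9.3+5.6, 4.4+3.6, 13.5+5.2] = [14.900,8.000,18.700]
diag = √(11.6²+9.6²+24.9²) = √846.73 = 29.099

min=[3.300,-1.600,-6.200] max=[14.900,8.000,18.700] diag=29.099


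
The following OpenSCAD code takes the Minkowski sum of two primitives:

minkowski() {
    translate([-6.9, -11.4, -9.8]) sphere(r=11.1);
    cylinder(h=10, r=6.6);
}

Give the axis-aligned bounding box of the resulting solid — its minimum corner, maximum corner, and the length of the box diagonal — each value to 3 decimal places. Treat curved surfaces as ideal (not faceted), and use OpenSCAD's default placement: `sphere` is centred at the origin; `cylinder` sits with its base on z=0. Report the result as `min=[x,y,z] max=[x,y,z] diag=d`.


min=[-24.600,-29.100,-20.900] max=[10.800,6.300,11.300] diag=59.524

A = translate([-6.9, -11.4, -9.8]) sphere(r=11.1) → bbox [-18,-22.5,-20.9] .. [4.2,-0.3,1.3]
B = cylinder(h=10, r=6.6) → bbox [-6.6,-6.6,0] .. [6.6,6.6,10]
lo = A.lo+B.lo = [-18-6.6, -22.5-6.6, -20.9+0] = [-24.600,-29.100,-20.900]
hi = A.hi+B.hi = [4.2+6.6, -0.3+6.6, 1.3+10] = [10.800,6.300,11.300]
diag = √(35.4²+35.4²+32.2²) = √3543.16 = 59.524


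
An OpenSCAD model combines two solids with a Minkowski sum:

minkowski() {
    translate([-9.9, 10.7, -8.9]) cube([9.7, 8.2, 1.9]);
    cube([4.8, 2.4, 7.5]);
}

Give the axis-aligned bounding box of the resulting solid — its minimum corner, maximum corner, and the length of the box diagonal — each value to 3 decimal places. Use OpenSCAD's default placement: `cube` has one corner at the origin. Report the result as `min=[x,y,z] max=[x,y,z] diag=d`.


min=[-9.900,10.700,-8.900] max=[4.600,21.300,0.500] diag=20.272

A = translate([-9.9, 10.7, -8.9]) cube([9.7, 8.2, 1.9]) → bbox [-9.9,10.7,-8.9] .. [-0.2,18.9,-7]
B = cube([4.8, 2.4, 7.5]) → bbox [0,0,0] .. [4.8,2.4,7.5]
lo = A.lo+B.lo = [-9.9+0, 10.7+0, -8.9+0] = [-9.900,10.700,-8.900]
hi = A.hi+B.hi = [-0.2+4.8, 18.9+2.4, -7+7.5] = [4.600,21.300,0.500]
diag = √(14.5²+10.6²+9.4²) = √410.97 = 20.272


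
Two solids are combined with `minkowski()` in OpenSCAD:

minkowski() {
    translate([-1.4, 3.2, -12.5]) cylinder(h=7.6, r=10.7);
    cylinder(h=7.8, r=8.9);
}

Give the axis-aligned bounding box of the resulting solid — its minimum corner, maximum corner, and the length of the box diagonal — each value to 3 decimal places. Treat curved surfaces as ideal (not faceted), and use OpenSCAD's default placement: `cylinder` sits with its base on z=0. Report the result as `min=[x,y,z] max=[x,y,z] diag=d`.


min=[-21.000,-16.400,-12.500] max=[18.200,22.800,2.900] diag=57.536

A = translate([-1.4, 3.2, -12.5]) cylinder(h=7.6, r=10.7) → bbox [-12.1,-7.5,-12.5] .. [9.3,13.9,-4.9]
B = cylinder(h=7.8, r=8.9) → bbox [-8.9,-8.9,0] .. [8.9,8.9,7.8]
lo = A.lo+B.lo = [-12.1-8.9, -7.5-8.9, -12.5+0] = [-21.000,-16.400,-12.500]
hi = A.hi+B.hi = [9.3+8.9, 13.9+8.9, -4.9+7.8] = [18.200,22.800,2.900]
diag = √(39.2²+39.2²+15.4²) = √3310.44 = 57.536


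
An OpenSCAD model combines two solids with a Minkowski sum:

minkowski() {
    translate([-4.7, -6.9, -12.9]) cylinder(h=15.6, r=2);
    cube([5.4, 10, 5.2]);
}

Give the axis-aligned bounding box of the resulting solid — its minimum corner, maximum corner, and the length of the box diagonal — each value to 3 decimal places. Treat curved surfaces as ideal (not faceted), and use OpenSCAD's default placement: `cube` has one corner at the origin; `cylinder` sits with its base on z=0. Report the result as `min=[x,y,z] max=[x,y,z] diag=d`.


min=[-6.700,-8.900,-12.900] max=[2.700,5.100,7.900] diag=26.777

A = translate([-4.7, -6.9, -12.9]) cylinder(h=15.6, r=2) → bbox [-6.7,-8.9,-12.9] .. [-2.7,-4.9,2.7]
B = cube([5.4, 10, 5.2]) → bbox [0,0,0] .. [5.4,10,5.2]
lo = A.lo+B.lo = [-6.7+0, -8.9+0, -12.9+0] = [-6.700,-8.900,-12.900]
hi = A.hi+B.hi = [-2.7+5.4, -4.9+10, 2.7+5.2] = [2.700,5.100,7.900]
diag = √(9.4²+14²+20.8²) = √717 = 26.777


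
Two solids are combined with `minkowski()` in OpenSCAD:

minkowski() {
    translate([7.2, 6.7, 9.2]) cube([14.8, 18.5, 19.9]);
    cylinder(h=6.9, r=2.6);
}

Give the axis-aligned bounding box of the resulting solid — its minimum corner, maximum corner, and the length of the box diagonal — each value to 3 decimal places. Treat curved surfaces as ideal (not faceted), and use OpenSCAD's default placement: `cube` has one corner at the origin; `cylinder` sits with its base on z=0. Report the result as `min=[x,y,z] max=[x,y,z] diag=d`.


A = translate([7.2, 6.7, 9.2]) cube([14.8, 18.5, 19.9]) → bbox [7.2,6.7,9.2] .. [22,25.2,29.1]
B = cylinder(h=6.9, r=2.6) → bbox [-2.6,-2.6,0] .. [2.6,2.6,6.9]
lo = A.lo+B.lo = [7.2-2.6, 6.7-2.6, 9.2+0] = [4.600,4.100,9.200]
hi = A.hi+B.hi = [22+2.6, 25.2+2.6, 29.1+6.9] = [24.600,27.800,36.000]
diag = √(20²+23.7²+26.8²) = √1679.93 = 40.987

min=[4.600,4.100,9.200] max=[24.600,27.800,36.000] diag=40.987


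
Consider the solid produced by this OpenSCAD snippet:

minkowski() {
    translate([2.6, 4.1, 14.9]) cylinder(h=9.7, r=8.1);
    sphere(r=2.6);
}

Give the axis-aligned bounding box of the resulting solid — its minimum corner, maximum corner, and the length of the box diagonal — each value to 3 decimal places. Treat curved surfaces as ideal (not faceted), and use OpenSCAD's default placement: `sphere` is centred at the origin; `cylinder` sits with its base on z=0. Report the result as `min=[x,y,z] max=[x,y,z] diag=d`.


A = translate([2.6, 4.1, 14.9]) cylinder(h=9.7, r=8.1) → bbox [-5.5,-4,14.9] .. [10.7,12.2,24.6]
B = sphere(r=2.6) → bbox [-2.6,-2.6,-2.6] .. [2.6,2.6,2.6]
lo = A.lo+B.lo = [-5.5-2.6, -4-2.6, 14.9-2.6] = [-8.100,-6.600,12.300]
hi = A.hi+B.hi = [10.7+2.6, 12.2+2.6, 24.6+2.6] = [13.300,14.800,27.200]
diag = √(21.4²+21.4²+14.9²) = √1137.93 = 33.733

min=[-8.100,-6.600,12.300] max=[13.300,14.800,27.200] diag=33.733


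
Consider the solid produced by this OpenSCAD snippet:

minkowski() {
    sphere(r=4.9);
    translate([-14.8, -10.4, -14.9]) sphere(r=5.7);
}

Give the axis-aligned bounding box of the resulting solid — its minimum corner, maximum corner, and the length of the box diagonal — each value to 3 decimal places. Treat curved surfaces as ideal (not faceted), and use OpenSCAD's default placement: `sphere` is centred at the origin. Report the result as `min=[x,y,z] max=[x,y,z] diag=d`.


A = translate([-14.8, -10.4, -14.9]) sphere(r=5.7) → bbox [-20.5,-16.1,-20.6] .. [-9.1,-4.7,-9.2]
B = sphere(r=4.9) → bbox [-4.9,-4.9,-4.9] .. [4.9,4.9,4.9]
lo = A.lo+B.lo = [-20.5-4.9, -16.1-4.9, -20.6-4.9] = [-25.400,-21.000,-25.500]
hi = A.hi+B.hi = [-9.1+4.9, -4.7+4.9, -9.2+4.9] = [-4.200,0.200,-4.300]
diag = √(21.2²+21.2²+21.2²) = √1348.32 = 36.719

min=[-25.400,-21.000,-25.500] max=[-4.200,0.200,-4.300] diag=36.719


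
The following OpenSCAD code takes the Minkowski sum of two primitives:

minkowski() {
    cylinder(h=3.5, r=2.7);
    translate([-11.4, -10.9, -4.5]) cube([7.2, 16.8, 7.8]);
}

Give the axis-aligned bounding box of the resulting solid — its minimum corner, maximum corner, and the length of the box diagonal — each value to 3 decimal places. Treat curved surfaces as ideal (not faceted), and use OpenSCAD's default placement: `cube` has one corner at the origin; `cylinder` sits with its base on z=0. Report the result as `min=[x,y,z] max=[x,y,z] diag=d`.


min=[-14.100,-13.600,-4.500] max=[-1.500,8.600,6.800] diag=27.916

A = translate([-11.4, -10.9, -4.5]) cube([7.2, 16.8, 7.8]) → bbox [-11.4,-10.9,-4.5] .. [-4.2,5.9,3.3]
B = cylinder(h=3.5, r=2.7) → bbox [-2.7,-2.7,0] .. [2.7,2.7,3.5]
lo = A.lo+B.lo = [-11.4-2.7, -10.9-2.7, -4.5+0] = [-14.100,-13.600,-4.500]
hi = A.hi+B.hi = [-4.2+2.7, 5.9+2.7, 3.3+3.5] = [-1.500,8.600,6.800]
diag = √(12.6²+22.2²+11.3²) = √779.29 = 27.916


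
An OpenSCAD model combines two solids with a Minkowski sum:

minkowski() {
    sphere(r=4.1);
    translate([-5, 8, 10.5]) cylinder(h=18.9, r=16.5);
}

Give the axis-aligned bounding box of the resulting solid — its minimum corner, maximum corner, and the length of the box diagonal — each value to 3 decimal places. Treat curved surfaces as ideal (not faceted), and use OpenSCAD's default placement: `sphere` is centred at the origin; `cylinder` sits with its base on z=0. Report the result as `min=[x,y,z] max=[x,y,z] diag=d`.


A = translate([-5, 8, 10.5]) cylinder(h=18.9, r=16.5) → bbox [-21.5,-8.5,10.5] .. [11.5,24.5,29.4]
B = sphere(r=4.1) → bbox [-4.1,-4.1,-4.1] .. [4.1,4.1,4.1]
lo = A.lo+B.lo = [-21.5-4.1, -8.5-4.1, 10.5-4.1] = [-25.600,-12.600,6.400]
hi = A.hi+B.hi = [11.5+4.1, 24.5+4.1, 29.4+4.1] = [15.600,28.600,33.500]
diag = √(41.2²+41.2²+27.1²) = √4129.29 = 64.260

min=[-25.600,-12.600,6.400] max=[15.600,28.600,33.500] diag=64.260


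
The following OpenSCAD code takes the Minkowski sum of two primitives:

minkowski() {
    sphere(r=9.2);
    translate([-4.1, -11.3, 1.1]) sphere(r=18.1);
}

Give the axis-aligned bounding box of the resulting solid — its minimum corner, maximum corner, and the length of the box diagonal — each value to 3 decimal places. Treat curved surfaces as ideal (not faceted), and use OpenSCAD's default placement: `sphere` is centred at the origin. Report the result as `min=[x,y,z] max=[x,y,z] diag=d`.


A = translate([-4.1, -11.3, 1.1]) sphere(r=18.1) → bbox [-22.2,-29.4,-17] .. [14,6.8,19.2]
B = sphere(r=9.2) → bbox [-9.2,-9.2,-9.2] .. [9.2,9.2,9.2]
lo = A.lo+B.lo = [-22.2-9.2, -29.4-9.2, -17-9.2] = [-31.400,-38.600,-26.200]
hi = A.hi+B.hi = [14+9.2, 6.8+9.2, 19.2+9.2] = [23.200,16.000,28.400]
diag = √(54.6²+54.6²+54.6²) = √8943.48 = 94.570

min=[-31.400,-38.600,-26.200] max=[23.200,16.000,28.400] diag=94.570


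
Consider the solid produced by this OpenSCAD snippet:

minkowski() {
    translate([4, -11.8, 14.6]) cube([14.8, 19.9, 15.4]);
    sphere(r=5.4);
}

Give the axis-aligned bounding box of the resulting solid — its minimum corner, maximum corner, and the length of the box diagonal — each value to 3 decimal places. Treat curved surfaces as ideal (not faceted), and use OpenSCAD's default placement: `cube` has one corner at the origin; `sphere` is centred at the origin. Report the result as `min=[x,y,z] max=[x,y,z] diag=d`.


min=[-1.400,-17.200,9.200] max=[24.200,13.500,35.400] diag=47.794

A = translate([4, -11.8, 14.6]) cube([14.8, 19.9, 15.4]) → bbox [4,-11.8,14.6] .. [18.8,8.1,30]
B = sphere(r=5.4) → bbox [-5.4,-5.4,-5.4] .. [5.4,5.4,5.4]
lo = A.lo+B.lo = [4-5.4, -11.8-5.4, 14.6-5.4] = [-1.400,-17.200,9.200]
hi = A.hi+B.hi = [18.8+5.4, 8.1+5.4, 30+5.4] = [24.200,13.500,35.400]
diag = √(25.6²+30.7²+26.2²) = √2284.29 = 47.794


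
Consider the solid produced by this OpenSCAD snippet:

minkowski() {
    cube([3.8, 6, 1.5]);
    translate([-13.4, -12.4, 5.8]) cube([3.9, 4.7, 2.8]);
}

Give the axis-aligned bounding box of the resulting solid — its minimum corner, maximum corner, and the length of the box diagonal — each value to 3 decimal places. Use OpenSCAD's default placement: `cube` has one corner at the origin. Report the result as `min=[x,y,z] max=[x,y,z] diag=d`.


A = translate([-13.4, -12.4, 5.8]) cube([3.9, 4.7, 2.8]) → bbox [-13.4,-12.4,5.8] .. [-9.5,-7.7,8.6]
B = cube([3.8, 6, 1.5]) → bbox [0,0,0] .. [3.8,6,1.5]
lo = A.lo+B.lo = [-13.4+0, -12.4+0, 5.8+0] = [-13.400,-12.400,5.800]
hi = A.hi+B.hi = [-9.5+3.8, -7.7+6, 8.6+1.5] = [-5.700,-1.700,10.100]
diag = √(7.7²+10.7²+4.3²) = √192.27 = 13.866

min=[-13.400,-12.400,5.800] max=[-5.700,-1.700,10.100] diag=13.866


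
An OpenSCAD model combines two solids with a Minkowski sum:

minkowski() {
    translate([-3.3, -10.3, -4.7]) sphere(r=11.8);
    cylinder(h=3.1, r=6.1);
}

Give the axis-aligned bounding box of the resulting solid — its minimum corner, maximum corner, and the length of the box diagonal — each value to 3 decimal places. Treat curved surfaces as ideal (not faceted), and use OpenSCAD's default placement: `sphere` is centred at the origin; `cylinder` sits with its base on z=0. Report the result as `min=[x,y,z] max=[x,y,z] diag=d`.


min=[-21.200,-28.200,-16.500] max=[14.600,7.600,10.200] diag=57.238

A = translate([-3.3, -10.3, -4.7]) sphere(r=11.8) → bbox [-15.1,-22.1,-16.5] .. [8.5,1.5,7.1]
B = cylinder(h=3.1, r=6.1) → bbox [-6.1,-6.1,0] .. [6.1,6.1,3.1]
lo = A.lo+B.lo = [-15.1-6.1, -22.1-6.1, -16.5+0] = [-21.200,-28.200,-16.500]
hi = A.hi+B.hi = [8.5+6.1, 1.5+6.1, 7.1+3.1] = [14.600,7.600,10.200]
diag = √(35.8²+35.8²+26.7²) = √3276.17 = 57.238


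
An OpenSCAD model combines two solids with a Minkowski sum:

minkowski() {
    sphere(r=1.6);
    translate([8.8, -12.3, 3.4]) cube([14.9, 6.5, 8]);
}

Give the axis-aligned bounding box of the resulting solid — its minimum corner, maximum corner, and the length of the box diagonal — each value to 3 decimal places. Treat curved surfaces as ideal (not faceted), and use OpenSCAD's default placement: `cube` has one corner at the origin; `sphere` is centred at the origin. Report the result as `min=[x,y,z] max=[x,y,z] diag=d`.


min=[7.200,-13.900,1.800] max=[25.300,-4.200,13.000] diag=23.391

A = translate([8.8, -12.3, 3.4]) cube([14.9, 6.5, 8]) → bbox [8.8,-12.3,3.4] .. [23.7,-5.8,11.4]
B = sphere(r=1.6) → bbox [-1.6,-1.6,-1.6] .. [1.6,1.6,1.6]
lo = A.lo+B.lo = [8.8-1.6, -12.3-1.6, 3.4-1.6] = [7.200,-13.900,1.800]
hi = A.hi+B.hi = [23.7+1.6, -5.8+1.6, 11.4+1.6] = [25.300,-4.200,13.000]
diag = √(18.1²+9.7²+11.2²) = √547.14 = 23.391


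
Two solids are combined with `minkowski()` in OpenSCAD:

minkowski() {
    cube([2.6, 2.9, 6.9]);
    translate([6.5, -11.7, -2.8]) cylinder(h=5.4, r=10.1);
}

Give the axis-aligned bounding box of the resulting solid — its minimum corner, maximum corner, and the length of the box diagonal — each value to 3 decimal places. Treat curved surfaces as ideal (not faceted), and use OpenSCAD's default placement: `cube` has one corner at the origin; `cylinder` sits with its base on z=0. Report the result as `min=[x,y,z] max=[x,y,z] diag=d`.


min=[-3.600,-21.800,-2.800] max=[19.200,1.300,9.500] diag=34.709

A = translate([6.5, -11.7, -2.8]) cylinder(h=5.4, r=10.1) → bbox [-3.6,-21.8,-2.8] .. [16.6,-1.6,2.6]
B = cube([2.6, 2.9, 6.9]) → bbox [0,0,0] .. [2.6,2.9,6.9]
lo = A.lo+B.lo = [-3.6+0, -21.8+0, -2.8+0] = [-3.600,-21.800,-2.800]
hi = A.hi+B.hi = [16.6+2.6, -1.6+2.9, 2.6+6.9] = [19.200,1.300,9.500]
diag = √(22.8²+23.1²+12.3²) = √1204.74 = 34.709


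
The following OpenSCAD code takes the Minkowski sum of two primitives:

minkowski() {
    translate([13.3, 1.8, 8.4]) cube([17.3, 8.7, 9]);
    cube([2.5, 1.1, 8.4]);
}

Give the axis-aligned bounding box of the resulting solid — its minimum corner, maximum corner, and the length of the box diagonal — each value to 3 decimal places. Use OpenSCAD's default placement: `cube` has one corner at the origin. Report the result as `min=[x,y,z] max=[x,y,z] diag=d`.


min=[13.300,1.800,8.400] max=[33.100,11.600,25.800] diag=28.122

A = translate([13.3, 1.8, 8.4]) cube([17.3, 8.7, 9]) → bbox [13.3,1.8,8.4] .. [30.6,10.5,17.4]
B = cube([2.5, 1.1, 8.4]) → bbox [0,0,0] .. [2.5,1.1,8.4]
lo = A.lo+B.lo = [13.3+0, 1.8+0, 8.4+0] = [13.300,1.800,8.400]
hi = A.hi+B.hi = [30.6+2.5, 10.5+1.1, 17.4+8.4] = [33.100,11.600,25.800]
diag = √(19.8²+9.8²+17.4²) = √790.84 = 28.122


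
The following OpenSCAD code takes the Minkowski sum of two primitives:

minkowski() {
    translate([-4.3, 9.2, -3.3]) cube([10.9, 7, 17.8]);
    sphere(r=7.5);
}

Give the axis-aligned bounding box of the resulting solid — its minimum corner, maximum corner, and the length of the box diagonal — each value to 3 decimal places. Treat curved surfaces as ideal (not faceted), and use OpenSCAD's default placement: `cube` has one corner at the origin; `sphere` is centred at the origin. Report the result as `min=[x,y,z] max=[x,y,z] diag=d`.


min=[-11.800,1.700,-10.800] max=[14.100,23.700,22.000] diag=47.230

A = translate([-4.3, 9.2, -3.3]) cube([10.9, 7, 17.8]) → bbox [-4.3,9.2,-3.3] .. [6.6,16.2,14.5]
B = sphere(r=7.5) → bbox [-7.5,-7.5,-7.5] .. [7.5,7.5,7.5]
lo = A.lo+B.lo = [-4.3-7.5, 9.2-7.5, -3.3-7.5] = [-11.800,1.700,-10.800]
hi = A.hi+B.hi = [6.6+7.5, 16.2+7.5, 14.5+7.5] = [14.100,23.700,22.000]
diag = √(25.9²+22²+32.8²) = √2230.65 = 47.230


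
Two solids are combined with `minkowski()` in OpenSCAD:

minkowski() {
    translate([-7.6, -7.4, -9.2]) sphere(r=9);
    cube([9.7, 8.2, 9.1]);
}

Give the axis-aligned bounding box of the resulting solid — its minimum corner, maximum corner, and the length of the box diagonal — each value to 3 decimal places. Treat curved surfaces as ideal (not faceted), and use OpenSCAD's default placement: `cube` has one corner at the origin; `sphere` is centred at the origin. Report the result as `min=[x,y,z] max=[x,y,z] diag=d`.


min=[-16.600,-16.400,-18.200] max=[11.100,9.800,8.900] diag=46.778

A = translate([-7.6, -7.4, -9.2]) sphere(r=9) → bbox [-16.6,-16.4,-18.2] .. [1.4,1.6,-0.2]
B = cube([9.7, 8.2, 9.1]) → bbox [0,0,0] .. [9.7,8.2,9.1]
lo = A.lo+B.lo = [-16.6+0, -16.4+0, -18.2+0] = [-16.600,-16.400,-18.200]
hi = A.hi+B.hi = [1.4+9.7, 1.6+8.2, -0.2+9.1] = [11.100,9.800,8.900]
diag = √(27.7²+26.2²+27.1²) = √2188.14 = 46.778


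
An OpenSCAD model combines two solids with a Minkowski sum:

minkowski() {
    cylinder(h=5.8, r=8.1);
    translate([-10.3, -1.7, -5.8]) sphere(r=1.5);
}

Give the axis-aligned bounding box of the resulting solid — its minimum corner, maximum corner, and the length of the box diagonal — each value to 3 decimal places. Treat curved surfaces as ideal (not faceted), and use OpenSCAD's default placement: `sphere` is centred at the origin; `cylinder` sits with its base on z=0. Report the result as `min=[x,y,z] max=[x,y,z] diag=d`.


min=[-19.900,-11.300,-7.300] max=[-0.700,7.900,1.500] diag=28.543

A = translate([-10.3, -1.7, -5.8]) sphere(r=1.5) → bbox [-11.8,-3.2,-7.3] .. [-8.8,-0.2,-4.3]
B = cylinder(h=5.8, r=8.1) → bbox [-8.1,-8.1,0] .. [8.1,8.1,5.8]
lo = A.lo+B.lo = [-11.8-8.1, -3.2-8.1, -7.3+0] = [-19.900,-11.300,-7.300]
hi = A.hi+B.hi = [-8.8+8.1, -0.2+8.1, -4.3+5.8] = [-0.700,7.900,1.500]
diag = √(19.2²+19.2²+8.8²) = √814.72 = 28.543


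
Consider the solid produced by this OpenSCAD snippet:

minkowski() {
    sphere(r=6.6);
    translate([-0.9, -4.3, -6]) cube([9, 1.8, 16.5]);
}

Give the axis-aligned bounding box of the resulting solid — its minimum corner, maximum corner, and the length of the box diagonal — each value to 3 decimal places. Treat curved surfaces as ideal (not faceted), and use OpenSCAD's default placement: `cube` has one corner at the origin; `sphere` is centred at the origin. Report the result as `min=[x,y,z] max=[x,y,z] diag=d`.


min=[-7.500,-10.900,-12.600] max=[14.700,4.100,17.100] diag=39.999

A = translate([-0.9, -4.3, -6]) cube([9, 1.8, 16.5]) → bbox [-0.9,-4.3,-6] .. [8.1,-2.5,10.5]
B = sphere(r=6.6) → bbox [-6.6,-6.6,-6.6] .. [6.6,6.6,6.6]
lo = A.lo+B.lo = [-0.9-6.6, -4.3-6.6, -6-6.6] = [-7.500,-10.900,-12.600]
hi = A.hi+B.hi = [8.1+6.6, -2.5+6.6, 10.5+6.6] = [14.700,4.100,17.100]
diag = √(22.2²+15²+29.7²) = √1599.93 = 39.999


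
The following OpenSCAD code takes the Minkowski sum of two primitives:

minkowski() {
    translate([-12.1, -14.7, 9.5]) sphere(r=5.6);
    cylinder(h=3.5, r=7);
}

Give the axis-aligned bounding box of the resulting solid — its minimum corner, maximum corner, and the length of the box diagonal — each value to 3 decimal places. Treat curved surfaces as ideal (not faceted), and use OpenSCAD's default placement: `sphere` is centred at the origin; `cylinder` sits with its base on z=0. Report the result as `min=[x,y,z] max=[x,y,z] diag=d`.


A = translate([-12.1, -14.7, 9.5]) sphere(r=5.6) → bbox [-17.7,-20.3,3.9] .. [-6.5,-9.1,15.1]
B = cylinder(h=3.5, r=7) → bbox [-7,-7,0] .. [7,7,3.5]
lo = A.lo+B.lo = [-17.7-7, -20.3-7, 3.9+0] = [-24.700,-27.300,3.900]
hi = A.hi+B.hi = [-6.5+7, -9.1+7, 15.1+3.5] = [0.500,-2.100,18.600]
diag = √(25.2²+25.2²+14.7²) = √1486.17 = 38.551

min=[-24.700,-27.300,3.900] max=[0.500,-2.100,18.600] diag=38.551


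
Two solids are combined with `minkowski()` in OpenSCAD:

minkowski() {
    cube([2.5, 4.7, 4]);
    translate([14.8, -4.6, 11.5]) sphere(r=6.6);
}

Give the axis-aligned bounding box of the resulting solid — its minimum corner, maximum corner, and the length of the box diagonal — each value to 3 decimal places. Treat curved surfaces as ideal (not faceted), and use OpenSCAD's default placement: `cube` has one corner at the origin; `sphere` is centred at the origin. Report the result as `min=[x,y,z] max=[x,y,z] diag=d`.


min=[8.200,-11.200,4.900] max=[23.900,6.700,22.100] diag=29.372

A = translate([14.8, -4.6, 11.5]) sphere(r=6.6) → bbox [8.2,-11.2,4.9] .. [21.4,2,18.1]
B = cube([2.5, 4.7, 4]) → bbox [0,0,0] .. [2.5,4.7,4]
lo = A.lo+B.lo = [8.2+0, -11.2+0, 4.9+0] = [8.200,-11.200,4.900]
hi = A.hi+B.hi = [21.4+2.5, 2+4.7, 18.1+4] = [23.900,6.700,22.100]
diag = √(15.7²+17.9²+17.2²) = √862.74 = 29.372


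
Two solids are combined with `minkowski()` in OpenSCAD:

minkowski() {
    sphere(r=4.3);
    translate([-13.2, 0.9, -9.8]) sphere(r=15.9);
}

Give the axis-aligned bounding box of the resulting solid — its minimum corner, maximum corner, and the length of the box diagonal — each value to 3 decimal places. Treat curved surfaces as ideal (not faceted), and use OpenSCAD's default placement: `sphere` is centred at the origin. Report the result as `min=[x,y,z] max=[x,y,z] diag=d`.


min=[-33.400,-19.300,-30.000] max=[7.000,21.100,10.400] diag=69.975

A = translate([-13.2, 0.9, -9.8]) sphere(r=15.9) → bbox [-29.1,-15,-25.7] .. [2.7,16.8,6.1]
B = sphere(r=4.3) → bbox [-4.3,-4.3,-4.3] .. [4.3,4.3,4.3]
lo = A.lo+B.lo = [-29.1-4.3, -15-4.3, -25.7-4.3] = [-33.400,-19.300,-30.000]
hi = A.hi+B.hi = [2.7+4.3, 16.8+4.3, 6.1+4.3] = [7.000,21.100,10.400]
diag = √(40.4²+40.4²+40.4²) = √4896.48 = 69.975


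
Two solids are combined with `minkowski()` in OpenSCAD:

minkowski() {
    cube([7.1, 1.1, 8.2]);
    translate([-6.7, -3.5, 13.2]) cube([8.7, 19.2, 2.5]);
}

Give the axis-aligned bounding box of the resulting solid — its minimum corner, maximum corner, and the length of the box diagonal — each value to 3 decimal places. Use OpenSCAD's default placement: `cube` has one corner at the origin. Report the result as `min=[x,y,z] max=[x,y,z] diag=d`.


min=[-6.700,-3.500,13.200] max=[9.100,16.800,23.900] diag=27.861

A = translate([-6.7, -3.5, 13.2]) cube([8.7, 19.2, 2.5]) → bbox [-6.7,-3.5,13.2] .. [2,15.7,15.7]
B = cube([7.1, 1.1, 8.2]) → bbox [0,0,0] .. [7.1,1.1,8.2]
lo = A.lo+B.lo = [-6.7+0, -3.5+0, 13.2+0] = [-6.700,-3.500,13.200]
hi = A.hi+B.hi = [2+7.1, 15.7+1.1, 15.7+8.2] = [9.100,16.800,23.900]
diag = √(15.8²+20.3²+10.7²) = √776.22 = 27.861


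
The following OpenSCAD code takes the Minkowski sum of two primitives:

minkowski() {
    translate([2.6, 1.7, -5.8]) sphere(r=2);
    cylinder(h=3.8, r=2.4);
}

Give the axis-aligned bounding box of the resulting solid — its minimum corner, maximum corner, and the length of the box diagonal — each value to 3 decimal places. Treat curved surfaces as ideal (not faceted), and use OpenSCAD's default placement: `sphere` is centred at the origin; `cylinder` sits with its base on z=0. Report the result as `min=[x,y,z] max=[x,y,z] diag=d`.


min=[-1.800,-2.700,-7.800] max=[7.000,6.100,0.000] diag=14.687

A = translate([2.6, 1.7, -5.8]) sphere(r=2) → bbox [0.6,-0.3,-7.8] .. [4.6,3.7,-3.8]
B = cylinder(h=3.8, r=2.4) → bbox [-2.4,-2.4,0] .. [2.4,2.4,3.8]
lo = A.lo+B.lo = [0.6-2.4, -0.3-2.4, -7.8+0] = [-1.800,-2.700,-7.800]
hi = A.hi+B.hi = [4.6+2.4, 3.7+2.4, -3.8+3.8] = [7.000,6.100,0.000]
diag = √(8.8²+8.8²+7.8²) = √215.72 = 14.687


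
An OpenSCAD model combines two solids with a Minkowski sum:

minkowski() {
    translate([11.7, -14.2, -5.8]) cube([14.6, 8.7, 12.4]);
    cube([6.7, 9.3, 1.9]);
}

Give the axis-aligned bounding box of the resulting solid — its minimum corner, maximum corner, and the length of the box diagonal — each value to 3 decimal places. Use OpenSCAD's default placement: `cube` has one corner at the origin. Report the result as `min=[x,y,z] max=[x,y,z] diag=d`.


min=[11.700,-14.200,-5.800] max=[33.000,3.800,8.500] diag=31.340

A = translate([11.7, -14.2, -5.8]) cube([14.6, 8.7, 12.4]) → bbox [11.7,-14.2,-5.8] .. [26.3,-5.5,6.6]
B = cube([6.7, 9.3, 1.9]) → bbox [0,0,0] .. [6.7,9.3,1.9]
lo = A.lo+B.lo = [11.7+0, -14.2+0, -5.8+0] = [11.700,-14.200,-5.800]
hi = A.hi+B.hi = [26.3+6.7, -5.5+9.3, 6.6+1.9] = [33.000,3.800,8.500]
diag = √(21.3²+18²+14.3²) = √982.18 = 31.340


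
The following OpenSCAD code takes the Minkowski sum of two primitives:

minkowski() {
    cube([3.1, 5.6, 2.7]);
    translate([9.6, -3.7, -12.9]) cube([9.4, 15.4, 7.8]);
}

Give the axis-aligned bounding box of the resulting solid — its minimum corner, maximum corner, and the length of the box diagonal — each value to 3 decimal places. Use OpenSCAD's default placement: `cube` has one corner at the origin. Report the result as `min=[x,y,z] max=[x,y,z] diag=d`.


A = translate([9.6, -3.7, -12.9]) cube([9.4, 15.4, 7.8]) → bbox [9.6,-3.7,-12.9] .. [19,11.7,-5.1]
B = cube([3.1, 5.6, 2.7]) → bbox [0,0,0] .. [3.1,5.6,2.7]
lo = A.lo+B.lo = [9.6+0, -3.7+0, -12.9+0] = [9.600,-3.700,-12.900]
hi = A.hi+B.hi = [19+3.1, 11.7+5.6, -5.1+2.7] = [22.100,17.300,-2.400]
diag = √(12.5²+21²+10.5²) = √707.5 = 26.599

min=[9.600,-3.700,-12.900] max=[22.100,17.300,-2.400] diag=26.599


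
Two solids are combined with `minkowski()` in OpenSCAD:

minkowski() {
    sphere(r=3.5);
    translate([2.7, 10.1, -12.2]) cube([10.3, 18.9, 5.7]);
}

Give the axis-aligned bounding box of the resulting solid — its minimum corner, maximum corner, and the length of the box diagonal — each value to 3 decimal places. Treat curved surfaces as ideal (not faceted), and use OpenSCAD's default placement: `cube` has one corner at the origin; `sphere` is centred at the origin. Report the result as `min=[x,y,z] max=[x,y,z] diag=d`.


min=[-0.800,6.600,-15.700] max=[16.500,32.500,-3.000] diag=33.636

A = translate([2.7, 10.1, -12.2]) cube([10.3, 18.9, 5.7]) → bbox [2.7,10.1,-12.2] .. [13,29,-6.5]
B = sphere(r=3.5) → bbox [-3.5,-3.5,-3.5] .. [3.5,3.5,3.5]
lo = A.lo+B.lo = [2.7-3.5, 10.1-3.5, -12.2-3.5] = [-0.800,6.600,-15.700]
hi = A.hi+B.hi = [13+3.5, 29+3.5, -6.5+3.5] = [16.500,32.500,-3.000]
diag = √(17.3²+25.9²+12.7²) = √1131.39 = 33.636


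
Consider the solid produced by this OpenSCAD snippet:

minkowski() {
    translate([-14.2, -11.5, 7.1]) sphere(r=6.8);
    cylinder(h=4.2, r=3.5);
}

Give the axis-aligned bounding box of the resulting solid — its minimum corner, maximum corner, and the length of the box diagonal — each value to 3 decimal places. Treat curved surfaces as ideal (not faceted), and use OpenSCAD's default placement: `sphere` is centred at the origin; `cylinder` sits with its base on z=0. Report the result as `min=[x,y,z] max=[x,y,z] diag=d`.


A = translate([-14.2, -11.5, 7.1]) sphere(r=6.8) → bbox [-21,-18.3,0.3] .. [-7.4,-4.7,13.9]
B = cylinder(h=4.2, r=3.5) → bbox [-3.5,-3.5,0] .. [3.5,3.5,4.2]
lo = A.lo+B.lo = [-21-3.5, -18.3-3.5, 0.3+0] = [-24.500,-21.800,0.300]
hi = A.hi+B.hi = [-7.4+3.5, -4.7+3.5, 13.9+4.2] = [-3.900,-1.200,18.100]
diag = √(20.6²+20.6²+17.8²) = √1165.56 = 34.140

min=[-24.500,-21.800,0.300] max=[-3.900,-1.200,18.100] diag=34.140


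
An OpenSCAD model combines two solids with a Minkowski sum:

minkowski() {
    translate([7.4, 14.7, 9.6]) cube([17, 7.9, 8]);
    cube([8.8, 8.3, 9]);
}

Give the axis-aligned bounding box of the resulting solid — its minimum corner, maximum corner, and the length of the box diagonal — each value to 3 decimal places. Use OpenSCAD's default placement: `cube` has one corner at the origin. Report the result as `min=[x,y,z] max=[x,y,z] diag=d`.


min=[7.400,14.700,9.600] max=[33.200,30.900,26.600] diag=34.887

A = translate([7.4, 14.7, 9.6]) cube([17, 7.9, 8]) → bbox [7.4,14.7,9.6] .. [24.4,22.6,17.6]
B = cube([8.8, 8.3, 9]) → bbox [0,0,0] .. [8.8,8.3,9]
lo = A.lo+B.lo = [7.4+0, 14.7+0, 9.6+0] = [7.400,14.700,9.600]
hi = A.hi+B.hi = [24.4+8.8, 22.6+8.3, 17.6+9] = [33.200,30.900,26.600]
diag = √(25.8²+16.2²+17²) = √1217.08 = 34.887


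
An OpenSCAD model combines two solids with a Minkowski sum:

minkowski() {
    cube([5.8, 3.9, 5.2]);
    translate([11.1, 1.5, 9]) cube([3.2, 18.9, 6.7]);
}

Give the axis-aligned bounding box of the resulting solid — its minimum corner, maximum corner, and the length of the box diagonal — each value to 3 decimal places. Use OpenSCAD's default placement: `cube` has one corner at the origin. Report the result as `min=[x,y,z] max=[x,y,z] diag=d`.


A = translate([11.1, 1.5, 9]) cube([3.2, 18.9, 6.7]) → bbox [11.1,1.5,9] .. [14.3,20.4,15.7]
B = cube([5.8, 3.9, 5.2]) → bbox [0,0,0] .. [5.8,3.9,5.2]
lo = A.lo+B.lo = [11.1+0, 1.5+0, 9+0] = [11.100,1.500,9.000]
hi = A.hi+B.hi = [14.3+5.8, 20.4+3.9, 15.7+5.2] = [20.100,24.300,20.900]
diag = √(9²+22.8²+11.9²) = √742.45 = 27.248

min=[11.100,1.500,9.000] max=[20.100,24.300,20.900] diag=27.248


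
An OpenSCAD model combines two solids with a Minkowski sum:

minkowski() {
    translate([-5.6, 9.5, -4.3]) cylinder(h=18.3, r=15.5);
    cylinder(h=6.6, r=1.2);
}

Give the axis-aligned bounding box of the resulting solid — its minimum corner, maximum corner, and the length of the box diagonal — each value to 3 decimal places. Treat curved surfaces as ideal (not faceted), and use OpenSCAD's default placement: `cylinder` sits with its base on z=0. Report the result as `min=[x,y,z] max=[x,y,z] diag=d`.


min=[-22.300,-7.200,-4.300] max=[11.100,26.200,20.600] diag=53.396

A = translate([-5.6, 9.5, -4.3]) cylinder(h=18.3, r=15.5) → bbox [-21.1,-6,-4.3] .. [9.9,25,14]
B = cylinder(h=6.6, r=1.2) → bbox [-1.2,-1.2,0] .. [1.2,1.2,6.6]
lo = A.lo+B.lo = [-21.1-1.2, -6-1.2, -4.3+0] = [-22.300,-7.200,-4.300]
hi = A.hi+B.hi = [9.9+1.2, 25+1.2, 14+6.6] = [11.100,26.200,20.600]
diag = √(33.4²+33.4²+24.9²) = √2851.13 = 53.396


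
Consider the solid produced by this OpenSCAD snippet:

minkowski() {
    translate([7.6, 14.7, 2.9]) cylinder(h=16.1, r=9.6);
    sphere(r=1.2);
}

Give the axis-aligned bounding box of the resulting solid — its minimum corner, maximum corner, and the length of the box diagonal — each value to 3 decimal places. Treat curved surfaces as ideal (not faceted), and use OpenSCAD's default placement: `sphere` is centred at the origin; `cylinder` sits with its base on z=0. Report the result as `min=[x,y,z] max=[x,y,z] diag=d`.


A = translate([7.6, 14.7, 2.9]) cylinder(h=16.1, r=9.6) → bbox [-2,5.1,2.9] .. [17.2,24.3,19]
B = sphere(r=1.2) → bbox [-1.2,-1.2,-1.2] .. [1.2,1.2,1.2]
lo = A.lo+B.lo = [-2-1.2, 5.1-1.2, 2.9-1.2] = [-3.200,3.900,1.700]
hi = A.hi+B.hi = [17.2+1.2, 24.3+1.2, 19+1.2] = [18.400,25.500,20.200]
diag = √(21.6²+21.6²+18.5²) = √1275.37 = 35.712

min=[-3.200,3.900,1.700] max=[18.400,25.500,20.200] diag=35.712


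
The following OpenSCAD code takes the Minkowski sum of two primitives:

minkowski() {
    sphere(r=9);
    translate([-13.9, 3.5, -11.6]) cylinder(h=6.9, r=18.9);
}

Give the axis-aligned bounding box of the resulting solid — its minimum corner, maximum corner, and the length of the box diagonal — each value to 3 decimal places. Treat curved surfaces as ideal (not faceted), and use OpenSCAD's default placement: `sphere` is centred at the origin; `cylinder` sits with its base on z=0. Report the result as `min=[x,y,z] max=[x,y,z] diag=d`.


min=[-41.800,-24.400,-20.600] max=[14.000,31.400,4.300] diag=82.748

A = translate([-13.9, 3.5, -11.6]) cylinder(h=6.9, r=18.9) → bbox [-32.8,-15.4,-11.6] .. [5,22.4,-4.7]
B = sphere(r=9) → bbox [-9,-9,-9] .. [9,9,9]
lo = A.lo+B.lo = [-32.8-9, -15.4-9, -11.6-9] = [-41.800,-24.400,-20.600]
hi = A.hi+B.hi = [5+9, 22.4+9, -4.7+9] = [14.000,31.400,4.300]
diag = √(55.8²+55.8²+24.9²) = √6847.29 = 82.748


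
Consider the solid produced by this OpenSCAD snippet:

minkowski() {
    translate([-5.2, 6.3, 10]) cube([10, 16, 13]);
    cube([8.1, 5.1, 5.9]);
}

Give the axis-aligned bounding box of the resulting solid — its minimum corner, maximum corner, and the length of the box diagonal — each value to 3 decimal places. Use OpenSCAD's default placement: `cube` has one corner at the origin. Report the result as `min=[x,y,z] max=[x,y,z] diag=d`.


min=[-5.200,6.300,10.000] max=[12.900,27.400,28.900] diag=33.616

A = translate([-5.2, 6.3, 10]) cube([10, 16, 13]) → bbox [-5.2,6.3,10] .. [4.8,22.3,23]
B = cube([8.1, 5.1, 5.9]) → bbox [0,0,0] .. [8.1,5.1,5.9]
lo = A.lo+B.lo = [-5.2+0, 6.3+0, 10+0] = [-5.200,6.300,10.000]
hi = A.hi+B.hi = [4.8+8.1, 22.3+5.1, 23+5.9] = [12.900,27.400,28.900]
diag = √(18.1²+21.1²+18.9²) = √1130.03 = 33.616


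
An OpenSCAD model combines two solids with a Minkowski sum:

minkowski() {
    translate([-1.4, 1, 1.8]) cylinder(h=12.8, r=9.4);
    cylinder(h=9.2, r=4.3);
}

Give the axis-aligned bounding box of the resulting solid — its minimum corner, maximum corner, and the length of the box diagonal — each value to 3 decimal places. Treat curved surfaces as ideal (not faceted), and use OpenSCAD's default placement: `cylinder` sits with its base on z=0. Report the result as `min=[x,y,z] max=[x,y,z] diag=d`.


min=[-15.100,-12.700,1.800] max=[12.300,14.700,23.800] diag=44.559

A = translate([-1.4, 1, 1.8]) cylinder(h=12.8, r=9.4) → bbox [-10.8,-8.4,1.8] .. [8,10.4,14.6]
B = cylinder(h=9.2, r=4.3) → bbox [-4.3,-4.3,0] .. [4.3,4.3,9.2]
lo = A.lo+B.lo = [-10.8-4.3, -8.4-4.3, 1.8+0] = [-15.100,-12.700,1.800]
hi = A.hi+B.hi = [8+4.3, 10.4+4.3, 14.6+9.2] = [12.300,14.700,23.800]
diag = √(27.4²+27.4²+22²) = √1985.52 = 44.559


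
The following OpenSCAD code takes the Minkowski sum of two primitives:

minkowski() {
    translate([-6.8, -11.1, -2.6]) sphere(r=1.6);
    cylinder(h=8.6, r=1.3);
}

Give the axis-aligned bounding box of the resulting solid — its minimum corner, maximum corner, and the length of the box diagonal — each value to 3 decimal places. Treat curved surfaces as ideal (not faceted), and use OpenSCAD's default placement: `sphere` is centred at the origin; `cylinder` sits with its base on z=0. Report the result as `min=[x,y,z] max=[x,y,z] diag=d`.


min=[-9.700,-14.000,-4.200] max=[-3.900,-8.200,7.600] diag=14.371

A = translate([-6.8, -11.1, -2.6]) sphere(r=1.6) → bbox [-8.4,-12.7,-4.2] .. [-5.2,-9.5,-1]
B = cylinder(h=8.6, r=1.3) → bbox [-1.3,-1.3,0] .. [1.3,1.3,8.6]
lo = A.lo+B.lo = [-8.4-1.3, -12.7-1.3, -4.2+0] = [-9.700,-14.000,-4.200]
hi = A.hi+B.hi = [-5.2+1.3, -9.5+1.3, -1+8.6] = [-3.900,-8.200,7.600]
diag = √(5.8²+5.8²+11.8²) = √206.52 = 14.371


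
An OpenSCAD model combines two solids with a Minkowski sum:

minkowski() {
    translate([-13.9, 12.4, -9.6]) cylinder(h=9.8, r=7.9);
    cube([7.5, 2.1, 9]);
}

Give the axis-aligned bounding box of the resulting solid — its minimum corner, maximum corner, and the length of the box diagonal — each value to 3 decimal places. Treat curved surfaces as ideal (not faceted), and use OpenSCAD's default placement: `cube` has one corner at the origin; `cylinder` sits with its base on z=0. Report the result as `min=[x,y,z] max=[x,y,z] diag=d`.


min=[-21.800,4.500,-9.600] max=[1.500,22.400,9.200] diag=34.882

A = translate([-13.9, 12.4, -9.6]) cylinder(h=9.8, r=7.9) → bbox [-21.8,4.5,-9.6] .. [-6,20.3,0.2]
B = cube([7.5, 2.1, 9]) → bbox [0,0,0] .. [7.5,2.1,9]
lo = A.lo+B.lo = [-21.8+0, 4.5+0, -9.6+0] = [-21.800,4.500,-9.600]
hi = A.hi+B.hi = [-6+7.5, 20.3+2.1, 0.2+9] = [1.500,22.400,9.200]
diag = √(23.3²+17.9²+18.8²) = √1216.74 = 34.882


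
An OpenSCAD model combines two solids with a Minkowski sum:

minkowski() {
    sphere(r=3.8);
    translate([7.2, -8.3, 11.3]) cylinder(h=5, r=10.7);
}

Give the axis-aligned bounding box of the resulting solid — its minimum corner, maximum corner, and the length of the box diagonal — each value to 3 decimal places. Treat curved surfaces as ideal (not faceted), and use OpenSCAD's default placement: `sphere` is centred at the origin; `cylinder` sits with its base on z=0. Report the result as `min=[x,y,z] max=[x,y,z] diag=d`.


min=[-7.300,-22.800,7.500] max=[21.700,6.200,20.100] diag=42.904

A = translate([7.2, -8.3, 11.3]) cylinder(h=5, r=10.7) → bbox [-3.5,-19,11.3] .. [17.9,2.4,16.3]
B = sphere(r=3.8) → bbox [-3.8,-3.8,-3.8] .. [3.8,3.8,3.8]
lo = A.lo+B.lo = [-3.5-3.8, -19-3.8, 11.3-3.8] = [-7.300,-22.800,7.500]
hi = A.hi+B.hi = [17.9+3.8, 2.4+3.8, 16.3+3.8] = [21.700,6.200,20.100]
diag = √(29²+29²+12.6²) = √1840.76 = 42.904


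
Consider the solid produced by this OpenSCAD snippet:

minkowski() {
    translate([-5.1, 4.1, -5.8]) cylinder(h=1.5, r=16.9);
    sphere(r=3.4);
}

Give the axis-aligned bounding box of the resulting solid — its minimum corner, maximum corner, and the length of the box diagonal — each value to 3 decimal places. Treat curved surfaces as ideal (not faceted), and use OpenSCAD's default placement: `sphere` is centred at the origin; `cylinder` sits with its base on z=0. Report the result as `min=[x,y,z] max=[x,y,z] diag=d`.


A = translate([-5.1, 4.1, -5.8]) cylinder(h=1.5, r=16.9) → bbox [-22,-12.8,-5.8] .. [11.8,21,-4.3]
B = sphere(r=3.4) → bbox [-3.4,-3.4,-3.4] .. [3.4,3.4,3.4]
lo = A.lo+B.lo = [-22-3.4, -12.8-3.4, -5.8-3.4] = [-25.400,-16.200,-9.200]
hi = A.hi+B.hi = [11.8+3.4, 21+3.4, -4.3+3.4] = [15.200,24.400,-0.900]
diag = √(40.6²+40.6²+8.3²) = √3365.61 = 58.014

min=[-25.400,-16.200,-9.200] max=[15.200,24.400,-0.900] diag=58.014


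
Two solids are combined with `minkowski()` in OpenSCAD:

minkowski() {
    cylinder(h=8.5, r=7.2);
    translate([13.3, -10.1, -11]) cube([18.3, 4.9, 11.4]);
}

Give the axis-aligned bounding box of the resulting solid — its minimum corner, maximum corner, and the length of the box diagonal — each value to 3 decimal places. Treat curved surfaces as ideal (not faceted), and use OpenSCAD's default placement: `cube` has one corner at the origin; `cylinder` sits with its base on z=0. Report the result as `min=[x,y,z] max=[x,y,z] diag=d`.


min=[6.100,-17.300,-11.000] max=[38.800,2.000,8.900] diag=42.869

A = translate([13.3, -10.1, -11]) cube([18.3, 4.9, 11.4]) → bbox [13.3,-10.1,-11] .. [31.6,-5.2,0.4]
B = cylinder(h=8.5, r=7.2) → bbox [-7.2,-7.2,0] .. [7.2,7.2,8.5]
lo = A.lo+B.lo = [13.3-7.2, -10.1-7.2, -11+0] = [6.100,-17.300,-11.000]
hi = A.hi+B.hi = [31.6+7.2, -5.2+7.2, 0.4+8.5] = [38.800,2.000,8.900]
diag = √(32.7²+19.3²+19.9²) = √1837.79 = 42.869


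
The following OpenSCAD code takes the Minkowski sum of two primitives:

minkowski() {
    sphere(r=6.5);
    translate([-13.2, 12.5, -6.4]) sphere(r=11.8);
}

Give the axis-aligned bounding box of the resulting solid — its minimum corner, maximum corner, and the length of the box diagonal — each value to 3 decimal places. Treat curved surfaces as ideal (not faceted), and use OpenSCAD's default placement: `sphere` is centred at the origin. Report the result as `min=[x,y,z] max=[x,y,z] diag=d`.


min=[-31.500,-5.800,-24.700] max=[5.100,30.800,11.900] diag=63.393

A = translate([-13.2, 12.5, -6.4]) sphere(r=11.8) → bbox [-25,0.7,-18.2] .. [-1.4,24.3,5.4]
B = sphere(r=6.5) → bbox [-6.5,-6.5,-6.5] .. [6.5,6.5,6.5]
lo = A.lo+B.lo = [-25-6.5, 0.7-6.5, -18.2-6.5] = [-31.500,-5.800,-24.700]
hi = A.hi+B.hi = [-1.4+6.5, 24.3+6.5, 5.4+6.5] = [5.100,30.800,11.900]
diag = √(36.6²+36.6²+36.6²) = √4018.68 = 63.393
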